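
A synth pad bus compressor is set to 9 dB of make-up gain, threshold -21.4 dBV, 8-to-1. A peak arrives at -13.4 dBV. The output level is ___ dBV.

-11.4 dBV

Overshoot: -13.4 − (-21.4) = 8 dB.
The 8 dB excess becomes 1 dB after 8:1 reduction.
That puts the output at -20.4 dBV; make-up adds 9 dB, giving -11.4 dBV.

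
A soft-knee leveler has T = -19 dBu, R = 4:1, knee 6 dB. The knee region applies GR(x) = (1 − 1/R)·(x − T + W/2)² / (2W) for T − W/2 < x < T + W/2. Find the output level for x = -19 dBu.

x − T + W/2 = -19 − (-19) + 3 = 3.
GR = (1 − 1/4) × 3² / 12 = 0.75 × 9 / 12 = 0.5625 dB.
Output = -19 − 0.5625 = -19.5625 dBu.

-19.5625 dBu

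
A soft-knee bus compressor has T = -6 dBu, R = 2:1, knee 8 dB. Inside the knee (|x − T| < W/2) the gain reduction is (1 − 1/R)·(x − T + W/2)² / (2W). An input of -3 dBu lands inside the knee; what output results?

-4.53125 dBu

x − T + W/2 = -3 − (-6) + 4 = 7.
GR = (1 − 1/2) × 7² / 16 = 0.5 × 49 / 16 = 1.53125 dB.
Output = -3 − 1.53125 = -4.53125 dBu.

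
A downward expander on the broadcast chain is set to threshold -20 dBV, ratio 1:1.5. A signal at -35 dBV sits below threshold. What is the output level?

-42.5 dBV

Below threshold, a 1:1.5 expander applies gain = (1.5−1)×(T − x) of attenuation.
(1.5−1) × 15 = 7.5 dB, so output = -35 − 7.5 = -42.5 dBV.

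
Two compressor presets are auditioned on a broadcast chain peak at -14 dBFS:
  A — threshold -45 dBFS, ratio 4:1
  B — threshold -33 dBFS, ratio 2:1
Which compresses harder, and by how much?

A, by 13.75 dB

A: GR = 31 − 31/4 = 23.25 dB.
B: GR = 19 − 19/2 = 9.5 dB.
A applies 13.75 dB more gain reduction.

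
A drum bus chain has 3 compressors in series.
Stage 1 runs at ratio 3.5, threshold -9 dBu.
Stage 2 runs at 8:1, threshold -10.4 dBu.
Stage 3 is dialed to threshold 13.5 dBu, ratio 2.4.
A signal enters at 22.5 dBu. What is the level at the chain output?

Stage 1: 31.5 dB above -9 dBu, reduced 3.5:1 to 9 dB above → 0 dBu.
Stage 2: 10.4 dB above -10.4 dBu, reduced 8:1 to 1.3 dB above → -9.1 dBu.
Stage 3: -9.1 dBu ≤ 13.5 dBu, so stage 3 doesn't engage; output -9.1 dBu.

-9.1 dBu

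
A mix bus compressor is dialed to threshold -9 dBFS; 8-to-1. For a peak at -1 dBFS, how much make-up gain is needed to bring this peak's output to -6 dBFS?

Overshoot 8 dB → 8/8 = 1 dB after compression, so the compressed level is -9 + 1 = -8 dBFS.
Make-up = target − compressed = -6 − (-8) = 2 dB.

2 dB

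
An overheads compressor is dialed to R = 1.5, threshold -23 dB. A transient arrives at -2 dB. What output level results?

-2 dB sits 21 dB over threshold.
1.5:1 compression reduces that to 21/1.5 = 14 dB over.
Output = -23 + 14 = -9 dB.

-9 dB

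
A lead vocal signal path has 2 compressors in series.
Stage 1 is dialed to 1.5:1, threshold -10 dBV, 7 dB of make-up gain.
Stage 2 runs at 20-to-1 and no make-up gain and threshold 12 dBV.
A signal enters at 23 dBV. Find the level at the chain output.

Stage 1: overshoot 33 dB → 33/1.5 = 22 dB → 12 dBV; +7 dB make-up → 19 dBV.
Stage 2: overshoot 7 dB → 7/20 = 0.35 dB → 12.35 dBV.

12.35 dBV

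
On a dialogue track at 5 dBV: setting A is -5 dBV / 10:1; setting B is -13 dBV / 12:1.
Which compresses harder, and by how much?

B, by 7.5 dB

A: GR = 10 − 10/10 = 9 dB.
B: GR = 18 − 18/12 = 16.5 dB.
B applies 7.5 dB more gain reduction.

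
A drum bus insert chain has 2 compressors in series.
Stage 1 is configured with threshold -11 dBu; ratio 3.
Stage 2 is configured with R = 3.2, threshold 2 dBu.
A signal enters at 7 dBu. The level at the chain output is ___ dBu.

Stage 1: 18 dB above -11 dBu, reduced 3:1 to 6 dB above → -5 dBu.
Stage 2: -5 dBu is at or below the 2 dBu threshold — no compression; output -5 dBu.

-5 dBu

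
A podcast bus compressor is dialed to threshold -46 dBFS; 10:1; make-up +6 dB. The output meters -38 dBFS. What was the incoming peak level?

Remove make-up: -38 − 6 = -44 dBFS.
That's 2 dB above the -46 dBFS threshold.
Undo the ratio: input overshoot = 2 × 10 = 20 dB, giving input = -26 dBFS.

-26 dBFS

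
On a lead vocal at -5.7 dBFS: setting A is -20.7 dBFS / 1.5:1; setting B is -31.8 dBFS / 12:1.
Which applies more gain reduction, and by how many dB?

A: overshoot 15 dB → output overshoot 10 dB → GR 5 dB.
B: overshoot 26.1 dB → output overshoot 2.175 dB → GR 23.925 dB.
B applies 18.925 dB more gain reduction.

B, by 18.925 dB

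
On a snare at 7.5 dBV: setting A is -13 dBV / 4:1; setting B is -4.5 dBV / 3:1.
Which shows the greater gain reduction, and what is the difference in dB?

A, by 7.375 dB

A: overshoot 20.5 dB → output overshoot 5.125 dB → GR 15.375 dB.
B: overshoot 12 dB → output overshoot 4 dB → GR 8 dB.
Difference: 7.375 dB in favour of A.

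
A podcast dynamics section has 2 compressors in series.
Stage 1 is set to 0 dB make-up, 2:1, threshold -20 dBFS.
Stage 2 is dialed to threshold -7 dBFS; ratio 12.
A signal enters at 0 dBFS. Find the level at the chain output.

Stage 1: 0 dBFS is 20 dB over -20 dBFS; at 2:1 that becomes 10 dB over, giving -10 dBFS.
Stage 2: -10 dBFS ≤ -7 dBFS, so stage 2 doesn't engage; output -10 dBFS.

-10 dBFS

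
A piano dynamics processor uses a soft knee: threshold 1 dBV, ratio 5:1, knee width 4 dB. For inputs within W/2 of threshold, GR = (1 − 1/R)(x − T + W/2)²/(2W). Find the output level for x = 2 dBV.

x − T + W/2 = 2 − 1 + 2 = 3.
GR = (1 − 1/5) × 3² / 8 = 0.8 × 9 / 8 = 0.9 dB.
Output = 2 − 0.9 = 1.1 dBV.

1.1 dBV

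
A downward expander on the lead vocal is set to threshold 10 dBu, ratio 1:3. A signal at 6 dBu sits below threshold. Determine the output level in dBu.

Below threshold, a 1:3 expander applies gain = (3−1)×(T − x) of attenuation.
(3−1) × 4 = 8 dB, so output = 6 − 8 = -2 dBu.

-2 dBu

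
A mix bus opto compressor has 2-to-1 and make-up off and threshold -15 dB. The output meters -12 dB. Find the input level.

That's 3 dB above the -15 dB threshold.
Input overshoot = R × output overshoot = 6 dB → input = -15 + 6 = -9 dB.

-9 dB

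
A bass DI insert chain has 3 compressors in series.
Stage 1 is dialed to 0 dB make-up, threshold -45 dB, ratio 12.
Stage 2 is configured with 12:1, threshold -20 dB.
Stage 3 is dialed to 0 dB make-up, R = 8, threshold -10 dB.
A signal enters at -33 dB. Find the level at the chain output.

-44 dB

Stage 1: 12 dB above -45 dB, reduced 12:1 to 1 dB above → -44 dB.
Stage 2: below threshold (-44 ≤ -20); passes unchanged; output -44 dB.
Stage 3: -44 dB ≤ -10 dB, so stage 3 doesn't engage; output -44 dB.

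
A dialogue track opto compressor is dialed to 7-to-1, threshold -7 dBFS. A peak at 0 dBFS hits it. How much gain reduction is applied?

Overshoot = 0 − (-7) = 7 dB.
At 7:1, output sits 7/7 = 1 dB above threshold.
Gain reduction = 7 − 1 = 6 dB.

6 dB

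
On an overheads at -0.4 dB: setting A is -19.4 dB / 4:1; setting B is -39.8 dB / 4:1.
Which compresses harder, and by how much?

A: 19 dB over, compressed to 4.75 dB over, so 14.25 dB of GR.
B: 39.4 dB over, compressed to 9.85 dB over, so 29.55 dB of GR.
B applies 15.3 dB more gain reduction.

B, by 15.3 dB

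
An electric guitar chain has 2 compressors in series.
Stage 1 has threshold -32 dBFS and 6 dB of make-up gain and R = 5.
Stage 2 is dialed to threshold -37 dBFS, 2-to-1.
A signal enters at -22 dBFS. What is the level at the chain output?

Stage 1: 10 dB above -32 dBFS, reduced 5:1 to 2 dB above → -30 dBFS; +6 dB make-up → -24 dBFS.
Stage 2: overshoot 13 dB → 13/2 = 6.5 dB → -30.5 dBFS.

-30.5 dBFS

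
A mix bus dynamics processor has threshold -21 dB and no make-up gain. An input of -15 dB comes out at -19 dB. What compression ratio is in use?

3:1

Input overshoot = -15 − (-21) = 6 dB; output overshoot = -19 − (-21) = 2 dB.
Ratio = 6 / 2 = 3.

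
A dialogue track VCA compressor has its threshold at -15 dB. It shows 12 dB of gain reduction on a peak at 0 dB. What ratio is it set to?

5:1

Input overshoot = 0 − (-15) = 15 dB.
Output overshoot = 15 − 12 = 3 dB.
Ratio = input overshoot / output overshoot = 15 / 3 = 5.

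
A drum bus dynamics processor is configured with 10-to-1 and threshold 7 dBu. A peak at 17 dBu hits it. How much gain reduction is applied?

The signal is 10 dB above threshold.
After 10:1 compression the overshoot becomes 10/10 = 1 dB.
Gain reduction = 10 − 1 = 9 dB.

9 dB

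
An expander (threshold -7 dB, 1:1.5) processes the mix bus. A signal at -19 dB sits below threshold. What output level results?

-25 dB

The input is 12 dB below the -7 dB threshold.
A 1:1.5 expander multiplies undershoot by 1.5: 12 × 1.5 = 18 dB below threshold.
Output = -7 − 18 = -25 dB.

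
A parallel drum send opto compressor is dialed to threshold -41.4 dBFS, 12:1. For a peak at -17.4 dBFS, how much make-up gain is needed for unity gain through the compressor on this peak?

22 dB

Without make-up, output = threshold + overshoot/12 = -41.4 + 2 = -39.4 dBFS.
Gap to target: 22 dB.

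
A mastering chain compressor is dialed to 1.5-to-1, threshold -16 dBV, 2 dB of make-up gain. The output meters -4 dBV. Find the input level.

Before make-up, the level was -4 − 2 = -6 dBV.
That's 10 dB above the -16 dBV threshold.
Input overshoot = R × output overshoot = 15 dB → input = -16 + 15 = -1 dBV.

-1 dBV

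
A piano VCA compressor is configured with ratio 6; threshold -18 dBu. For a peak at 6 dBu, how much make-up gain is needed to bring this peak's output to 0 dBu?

14 dB

Without make-up, output = threshold + overshoot/6 = -18 + 4 = -14 dBu.
Gap to target: 14 dB.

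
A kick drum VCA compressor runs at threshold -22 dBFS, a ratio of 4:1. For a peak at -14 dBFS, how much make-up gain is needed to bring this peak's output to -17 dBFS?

Without make-up, output = threshold + overshoot/4 = -22 + 2 = -20 dBFS.
Gap to target: 3 dB.

3 dB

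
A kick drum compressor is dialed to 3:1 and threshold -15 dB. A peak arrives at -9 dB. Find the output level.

The input is 6 dB above the -15 dB threshold.
At 3:1 the overshoot is divided by 3, leaving 2 dB above threshold.
Output = -15 + 2 = -13 dB.

-13 dB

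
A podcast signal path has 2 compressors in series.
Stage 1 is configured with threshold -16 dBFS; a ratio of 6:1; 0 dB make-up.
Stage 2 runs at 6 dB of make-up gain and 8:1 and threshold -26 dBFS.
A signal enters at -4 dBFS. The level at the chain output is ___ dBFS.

Stage 1: -4 dBFS is 12 dB over -16 dBFS; at 6:1 that becomes 2 dB over, giving -14 dBFS.
Stage 2: -14 dBFS is 12 dB over -26 dBFS; at 8:1 that becomes 1.5 dB over, giving -24.5 dBFS; +6 dB make-up → -18.5 dBFS.

-18.5 dBFS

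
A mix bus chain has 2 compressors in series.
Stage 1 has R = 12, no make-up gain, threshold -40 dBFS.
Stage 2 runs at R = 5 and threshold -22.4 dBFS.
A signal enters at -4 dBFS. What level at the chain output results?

Stage 1: 36 dB above -40 dBFS, reduced 12:1 to 3 dB above → -37 dBFS.
Stage 2: below threshold (-37 ≤ -22.4); passes unchanged; output -37 dBFS.

-37 dBFS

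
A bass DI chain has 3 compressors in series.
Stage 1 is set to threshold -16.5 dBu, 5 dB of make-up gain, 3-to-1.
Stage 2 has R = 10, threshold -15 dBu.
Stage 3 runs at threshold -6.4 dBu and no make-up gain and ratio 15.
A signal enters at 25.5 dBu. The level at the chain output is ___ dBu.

Stage 1: 42 dB above -16.5 dBu, reduced 3:1 to 14 dB above → -2.5 dBu; +5 dB make-up → 2.5 dBu.
Stage 2: 17.5 dB above -15 dBu, reduced 10:1 to 1.75 dB above → -13.25 dBu.
Stage 3: -13.25 dBu is at or below the -6.4 dBu threshold — no compression; output -13.25 dBu.

-13.25 dBu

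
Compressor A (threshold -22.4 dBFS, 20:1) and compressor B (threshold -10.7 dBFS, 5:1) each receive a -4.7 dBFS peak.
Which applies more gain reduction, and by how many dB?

A: 17.7 dB over, compressed to 0.885 dB over, so 16.815 dB of GR.
B: 6 dB over, compressed to 1.2 dB over, so 4.8 dB of GR.
Difference: 12.015 dB in favour of A.

A, by 12.015 dB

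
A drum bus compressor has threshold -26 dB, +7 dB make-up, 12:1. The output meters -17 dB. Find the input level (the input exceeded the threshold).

-2 dB

Stripping the +7 dB make-up gives -24 dB at the gain stage.
The compressed level sits -24 − (-26) = 2 dB over threshold.
Undo the ratio: input overshoot = 2 × 12 = 24 dB, giving input = -2 dB.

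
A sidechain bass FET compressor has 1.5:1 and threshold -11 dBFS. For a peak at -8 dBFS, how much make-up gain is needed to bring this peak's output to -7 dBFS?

2 dB

The peak compresses to -11 + 3/1.5 = -9 dBFS.
To reach -7 dBFS requires -7 − (-9) = 2 dB of make-up.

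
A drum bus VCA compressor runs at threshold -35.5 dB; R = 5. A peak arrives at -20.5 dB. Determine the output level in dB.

The input is 15 dB above the -35.5 dB threshold.
5:1 compression reduces that to 15/5 = 3 dB over.
Output = -35.5 + 3 = -32.5 dB.

-32.5 dB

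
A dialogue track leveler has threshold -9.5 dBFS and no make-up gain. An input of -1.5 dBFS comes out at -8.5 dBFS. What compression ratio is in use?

Input overshoot = -1.5 − (-9.5) = 8 dB; output overshoot = -8.5 − (-9.5) = 1 dB.
Ratio = 8 / 1 = 8.

8:1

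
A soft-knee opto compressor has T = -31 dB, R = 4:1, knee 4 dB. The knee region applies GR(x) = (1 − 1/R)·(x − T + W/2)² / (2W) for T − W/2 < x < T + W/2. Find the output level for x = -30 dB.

x − T + W/2 = -30 − (-31) + 2 = 3.
GR = (1 − 1/4) × 3² / 8 = 0.75 × 9 / 8 = 0.84375 dB.
Output = -30 − 0.84375 = -30.84375 dB.

-30.84375 dB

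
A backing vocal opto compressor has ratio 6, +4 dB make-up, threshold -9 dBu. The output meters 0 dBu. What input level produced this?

Remove make-up: 0 − 4 = -4 dBu.
The compressed level sits -4 − (-9) = 5 dB over threshold.
Before 6:1 compression the overshoot was 5 × 6 = 30 dB, so input = -9 + 30 = 21 dBu.

21 dBu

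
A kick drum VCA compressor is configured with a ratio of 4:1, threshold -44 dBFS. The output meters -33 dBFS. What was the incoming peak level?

The compressed level sits -33 − (-44) = 11 dB over threshold.
Before 4:1 compression the overshoot was 11 × 4 = 44 dB, so input = -44 + 44 = 0 dBFS.

0 dBFS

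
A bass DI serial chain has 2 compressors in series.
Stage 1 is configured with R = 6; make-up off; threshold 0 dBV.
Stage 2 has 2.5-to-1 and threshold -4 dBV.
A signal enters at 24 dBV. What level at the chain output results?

Stage 1: 24 dBV is 24 dB over 0 dBV; at 6:1 that becomes 4 dB over, giving 4 dBV.
Stage 2: 4 dBV is 8 dB over -4 dBV; at 2.5:1 that becomes 3.2 dB over, giving -0.8 dBV.

-0.8 dBV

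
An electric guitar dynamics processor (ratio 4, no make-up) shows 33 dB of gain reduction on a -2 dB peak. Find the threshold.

Input is 44 dB above T (since output overshoot × R = input overshoot: (-35 − T)·4 = -2 − T gives T = -46 dB).
Check: -46 + (-2 − (-46))/4 = -46 + 11 = -35 dB. ✓

-46 dB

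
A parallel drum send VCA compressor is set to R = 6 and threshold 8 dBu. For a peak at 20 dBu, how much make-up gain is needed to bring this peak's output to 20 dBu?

10 dB

The peak compresses to 8 + 12/6 = 10 dBu.
To reach 20 dBu requires 20 − 10 = 10 dB of make-up.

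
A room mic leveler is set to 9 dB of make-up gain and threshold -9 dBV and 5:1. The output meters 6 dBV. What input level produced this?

21 dBV

Stripping the +9 dB make-up gives -3 dBV at the gain stage.
The compressed level sits -3 − (-9) = 6 dB over threshold.
Before 5:1 compression the overshoot was 6 × 5 = 30 dB, so input = -9 + 30 = 21 dBV.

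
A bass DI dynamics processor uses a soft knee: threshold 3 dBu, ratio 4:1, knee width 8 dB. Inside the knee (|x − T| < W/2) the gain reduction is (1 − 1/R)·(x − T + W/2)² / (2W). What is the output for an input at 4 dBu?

x − T + W/2 = 4 − 3 + 4 = 5.
GR = (1 − 1/4) × 5² / 16 = 0.75 × 25 / 16 = 1.171875 dB.
Output = 4 − 1.171875 = 2.828125 dBu.

2.828125 dBu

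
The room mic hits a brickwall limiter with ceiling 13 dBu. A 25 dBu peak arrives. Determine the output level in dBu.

The limiter clamps the peak to its 13 dBu ceiling.

13 dBu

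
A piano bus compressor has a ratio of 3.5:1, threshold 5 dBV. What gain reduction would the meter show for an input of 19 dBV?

10 dB

19 dBV exceeds the threshold by 14 dB.
After 3.5:1 compression the overshoot becomes 14/3.5 = 4 dB.
GR = overshoot in − overshoot out = 14 − 4 = 10 dB.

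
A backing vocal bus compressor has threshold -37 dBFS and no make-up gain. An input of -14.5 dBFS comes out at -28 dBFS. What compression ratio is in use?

Input overshoot = -14.5 − (-37) = 22.5 dB; output overshoot = -28 − (-37) = 9 dB.
Ratio = 22.5 / 9 = 2.5.

2.5:1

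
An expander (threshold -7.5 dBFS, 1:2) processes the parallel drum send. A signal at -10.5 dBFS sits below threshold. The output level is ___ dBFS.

Undershoot = (-7.5) − (-10.5) = 3 dB.
At 1:2, that expands to 6 dB under threshold.
Output = -7.5 − 6 = -13.5 dBFS.

-13.5 dBFS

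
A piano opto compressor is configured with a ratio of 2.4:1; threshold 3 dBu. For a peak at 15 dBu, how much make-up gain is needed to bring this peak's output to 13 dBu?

Overshoot 12 dB → 12/2.4 = 5 dB after compression, so the compressed level is 3 + 5 = 8 dBu.
Make-up = target − compressed = 13 − 8 = 5 dB.

5 dB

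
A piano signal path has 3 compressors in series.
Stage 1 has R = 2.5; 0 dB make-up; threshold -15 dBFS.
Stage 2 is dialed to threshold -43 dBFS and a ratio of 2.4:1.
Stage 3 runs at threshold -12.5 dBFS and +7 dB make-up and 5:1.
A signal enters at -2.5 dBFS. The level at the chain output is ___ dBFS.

Stage 1: 12.5 dB above -15 dBFS, reduced 2.5:1 to 5 dB above → -10 dBFS.
Stage 2: 33 dB above -43 dBFS, reduced 2.4:1 to 13.75 dB above → -29.25 dBFS.
Stage 3: below threshold (-29.25 ≤ -12.5); passes unchanged; make-up brings it to -22.25 dBFS.

-22.25 dBFS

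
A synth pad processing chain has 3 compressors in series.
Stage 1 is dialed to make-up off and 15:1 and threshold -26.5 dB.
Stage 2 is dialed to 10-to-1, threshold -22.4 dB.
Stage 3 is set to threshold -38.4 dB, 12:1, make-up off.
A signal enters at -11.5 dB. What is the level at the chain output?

-37.325 dB

Stage 1: 15 dB above -26.5 dB, reduced 15:1 to 1 dB above → -25.5 dB.
Stage 2: -25.5 dB is at or below the -22.4 dB threshold — no compression; output -25.5 dB.
Stage 3: 12.9 dB above -38.4 dB, reduced 12:1 to 1.075 dB above → -37.325 dB.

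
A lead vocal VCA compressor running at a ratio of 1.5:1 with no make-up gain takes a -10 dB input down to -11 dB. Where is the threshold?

-13 dB

Let T be the threshold. Output overshoot = (input overshoot)/R, so -11 − T = (-10 − T)/1.5.
1.5·(-11 − T) = -10 − T → 0.5·T = -16.5 − (-10) = -6.5.
T = -6.5/0.5 = -13 dB.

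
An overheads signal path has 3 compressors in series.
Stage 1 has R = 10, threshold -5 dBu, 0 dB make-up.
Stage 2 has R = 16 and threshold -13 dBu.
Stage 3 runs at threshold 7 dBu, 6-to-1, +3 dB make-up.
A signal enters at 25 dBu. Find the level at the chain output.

Stage 1: overshoot 30 dB → 30/10 = 3 dB → -2 dBu.
Stage 2: -2 dBu is 11 dB over -13 dBu; at 16:1 that becomes 0.6875 dB over, giving -12.3125 dBu.
Stage 3: -12.3125 dBu ≤ 7 dBu, so stage 3 doesn't engage; make-up brings it to -9.3125 dBu.

-9.3125 dBu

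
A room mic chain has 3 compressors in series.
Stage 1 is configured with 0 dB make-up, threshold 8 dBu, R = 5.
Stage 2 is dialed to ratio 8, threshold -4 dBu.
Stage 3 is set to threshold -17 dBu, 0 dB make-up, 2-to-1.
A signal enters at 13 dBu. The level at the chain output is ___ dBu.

Stage 1: 5 dB above 8 dBu, reduced 5:1 to 1 dB above → 9 dBu.
Stage 2: 13 dB above -4 dBu, reduced 8:1 to 1.625 dB above → -2.375 dBu.
Stage 3: overshoot 14.625 dB → 14.625/2 = 7.3125 dB → -9.6875 dBu.

-9.6875 dBu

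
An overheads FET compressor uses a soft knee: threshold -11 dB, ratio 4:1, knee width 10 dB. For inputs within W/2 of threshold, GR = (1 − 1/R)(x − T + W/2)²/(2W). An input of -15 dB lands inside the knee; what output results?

-15.0375 dB

x − T + W/2 = -15 − (-11) + 5 = 1.
GR = (1 − 1/4) × 1² / 20 = 0.75 × 1 / 20 = 0.0375 dB.
Output = -15 − 0.0375 = -15.0375 dB.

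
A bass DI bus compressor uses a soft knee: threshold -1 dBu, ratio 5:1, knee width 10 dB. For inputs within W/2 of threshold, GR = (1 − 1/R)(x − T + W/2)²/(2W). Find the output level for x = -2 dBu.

x − T + W/2 = -2 − (-1) + 5 = 4.
GR = (1 − 1/5) × 4² / 20 = 0.8 × 16 / 20 = 0.64 dB.
Output = -2 − 0.64 = -2.64 dBu.

-2.64 dBu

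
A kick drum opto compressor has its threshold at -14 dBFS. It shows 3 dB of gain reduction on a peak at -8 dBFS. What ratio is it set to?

Input overshoot = -8 − (-14) = 6 dB.
Output overshoot = 6 − 3 = 3 dB.
Ratio = input overshoot / output overshoot = 6 / 3 = 2.

2:1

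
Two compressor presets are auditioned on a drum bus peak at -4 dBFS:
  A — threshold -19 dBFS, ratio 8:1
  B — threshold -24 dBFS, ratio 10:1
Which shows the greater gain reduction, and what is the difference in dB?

B, by 4.875 dB

A: GR = 15 − 15/8 = 13.125 dB.
B: GR = 20 − 20/10 = 18 dB.
Difference: 4.875 dB in favour of B.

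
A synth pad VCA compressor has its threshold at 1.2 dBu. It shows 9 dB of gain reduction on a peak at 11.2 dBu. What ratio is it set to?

10:1

Input overshoot = 11.2 − 1.2 = 10 dB.
Output overshoot = 10 − 9 = 1 dB.
Ratio = input overshoot / output overshoot = 10 / 1 = 10.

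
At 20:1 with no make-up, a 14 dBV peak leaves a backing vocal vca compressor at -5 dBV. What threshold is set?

Input is 20 dB above T (since output overshoot × R = input overshoot: (-5 − T)·20 = 14 − T gives T = -6 dBV).
Check: -6 + (14 − (-6))/20 = -6 + 1 = -5 dBV. ✓

-6 dBV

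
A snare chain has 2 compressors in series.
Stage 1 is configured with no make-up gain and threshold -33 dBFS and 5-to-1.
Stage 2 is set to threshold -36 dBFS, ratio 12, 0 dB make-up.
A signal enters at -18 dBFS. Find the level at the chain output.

-35.5 dBFS

Stage 1: 15 dB above -33 dBFS, reduced 5:1 to 3 dB above → -30 dBFS.
Stage 2: 6 dB above -36 dBFS, reduced 12:1 to 0.5 dB above → -35.5 dBFS.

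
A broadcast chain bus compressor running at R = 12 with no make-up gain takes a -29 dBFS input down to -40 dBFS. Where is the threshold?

Gain reduction = -29 − (-40) = 11 dB; output overshoot = GR / (R − 1) = 11 / 11 = 1 dB.
Threshold = output − output overshoot = -40 − 1 = -41 dBFS.

-41 dBFS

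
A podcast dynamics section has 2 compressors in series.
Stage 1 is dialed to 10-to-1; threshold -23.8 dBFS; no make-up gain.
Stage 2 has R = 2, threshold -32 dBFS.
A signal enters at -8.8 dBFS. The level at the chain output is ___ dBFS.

-27.15 dBFS

Stage 1: 15 dB above -23.8 dBFS, reduced 10:1 to 1.5 dB above → -22.3 dBFS.
Stage 2: -22.3 dBFS is 9.7 dB over -32 dBFS; at 2:1 that becomes 4.85 dB over, giving -27.15 dBFS.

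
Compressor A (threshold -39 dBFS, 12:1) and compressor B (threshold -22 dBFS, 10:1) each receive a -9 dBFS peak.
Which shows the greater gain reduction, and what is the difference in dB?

A: GR = 30 − 30/12 = 27.5 dB.
B: GR = 13 − 13/10 = 11.7 dB.
A applies 15.8 dB more gain reduction.

A, by 15.8 dB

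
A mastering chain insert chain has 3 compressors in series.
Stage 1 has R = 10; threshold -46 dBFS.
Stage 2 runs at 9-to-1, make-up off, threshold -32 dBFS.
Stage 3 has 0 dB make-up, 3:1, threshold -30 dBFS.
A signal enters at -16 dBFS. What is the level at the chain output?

Stage 1: -16 dBFS is 30 dB over -46 dBFS; at 10:1 that becomes 3 dB over, giving -43 dBFS.
Stage 2: -43 dBFS ≤ -32 dBFS, so stage 2 doesn't engage; output -43 dBFS.
Stage 3: below threshold (-43 ≤ -30); passes unchanged; output -43 dBFS.

-43 dBFS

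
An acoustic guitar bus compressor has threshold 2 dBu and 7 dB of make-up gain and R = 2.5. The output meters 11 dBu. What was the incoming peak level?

7 dBu

Remove make-up: 11 − 7 = 4 dBu.
Post-compression overshoot = 4 − 2 = 2 dB.
Undo the ratio: input overshoot = 2 × 2.5 = 5 dB, giving input = 7 dBu.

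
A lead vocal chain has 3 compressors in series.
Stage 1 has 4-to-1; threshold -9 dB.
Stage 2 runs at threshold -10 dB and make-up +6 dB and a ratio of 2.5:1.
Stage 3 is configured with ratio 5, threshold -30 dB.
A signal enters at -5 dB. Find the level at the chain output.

Stage 1: 4 dB above -9 dB, reduced 4:1 to 1 dB above → -8 dB.
Stage 2: -8 dB is 2 dB over -10 dB; at 2.5:1 that becomes 0.8 dB over, giving -9.2 dB; +6 dB make-up → -3.2 dB.
Stage 3: 26.8 dB above -30 dB, reduced 5:1 to 5.36 dB above → -24.64 dB.

-24.64 dB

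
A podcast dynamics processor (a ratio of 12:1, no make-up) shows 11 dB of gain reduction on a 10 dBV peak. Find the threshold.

Let T be the threshold. Output overshoot = (input overshoot)/R, so -1 − T = (10 − T)/12.
12·(-1 − T) = 10 − T → 11·T = -12 − 10 = -22.
T = -22/11 = -2 dBV.

-2 dBV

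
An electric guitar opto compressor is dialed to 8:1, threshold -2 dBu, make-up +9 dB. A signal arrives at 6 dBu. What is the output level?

Overshoot: 6 − (-2) = 8 dB.
8:1 compression reduces that to 8/8 = 1 dB over.
So the level is -2 + 1 = -1 dBu; make-up adds 9 dB, giving 8 dBu.

8 dBu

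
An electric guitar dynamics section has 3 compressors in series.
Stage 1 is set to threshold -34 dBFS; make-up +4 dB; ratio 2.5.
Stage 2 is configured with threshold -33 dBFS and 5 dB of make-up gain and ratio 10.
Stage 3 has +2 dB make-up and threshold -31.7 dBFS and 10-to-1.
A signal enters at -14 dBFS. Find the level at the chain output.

Stage 1: -14 dBFS is 20 dB over -34 dBFS; at 2.5:1 that becomes 8 dB over, giving -26 dBFS; +4 dB make-up → -22 dBFS.
Stage 2: overshoot 11 dB → 11/10 = 1.1 dB → -31.9 dBFS; +5 dB make-up → -26.9 dBFS.
Stage 3: -26.9 dBFS is 4.8 dB over -31.7 dBFS; at 10:1 that becomes 0.48 dB over, giving -31.22 dBFS; +2 dB make-up → -29.22 dBFS.

-29.22 dBFS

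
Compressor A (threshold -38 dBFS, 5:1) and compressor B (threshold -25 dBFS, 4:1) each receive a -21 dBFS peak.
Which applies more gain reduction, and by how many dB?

A, by 10.6 dB

A: 17 dB over, compressed to 3.4 dB over, so 13.6 dB of GR.
B: 4 dB over, compressed to 1 dB over, so 3 dB of GR.
A applies 10.6 dB more gain reduction.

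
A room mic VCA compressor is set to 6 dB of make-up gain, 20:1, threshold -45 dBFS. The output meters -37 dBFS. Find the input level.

-5 dBFS

Before make-up, the level was -37 − 6 = -43 dBFS.
That's 2 dB above the -45 dBFS threshold.
Undo the ratio: input overshoot = 2 × 20 = 40 dB, giving input = -5 dBFS.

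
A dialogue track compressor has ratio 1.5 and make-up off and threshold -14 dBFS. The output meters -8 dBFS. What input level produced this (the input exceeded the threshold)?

That's 6 dB above the -14 dBFS threshold.
Before 1.5:1 compression the overshoot was 6 × 1.5 = 9 dB, so input = -14 + 9 = -5 dBFS.

-5 dBFS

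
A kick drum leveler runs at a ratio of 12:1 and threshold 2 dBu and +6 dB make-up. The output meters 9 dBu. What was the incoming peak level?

Stripping the +6 dB make-up gives 3 dBu at the gain stage.
That's 1 dB above the 2 dBu threshold.
Undo the ratio: input overshoot = 1 × 12 = 12 dB, giving input = 14 dBu.

14 dBu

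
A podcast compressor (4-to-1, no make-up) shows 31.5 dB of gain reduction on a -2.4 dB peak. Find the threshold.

-44.4 dB

Gain reduction = -2.4 − (-33.9) = 31.5 dB; output overshoot = GR / (R − 1) = 31.5 / 3 = 10.5 dB.
Threshold = output − output overshoot = -33.9 − 10.5 = -44.4 dB.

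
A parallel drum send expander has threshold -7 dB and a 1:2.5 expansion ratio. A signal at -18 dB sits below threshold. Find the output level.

Undershoot = (-7) − (-18) = 11 dB.
At 1:2.5, that expands to 27.5 dB under threshold.
Output = -7 − 27.5 = -34.5 dB.

-34.5 dB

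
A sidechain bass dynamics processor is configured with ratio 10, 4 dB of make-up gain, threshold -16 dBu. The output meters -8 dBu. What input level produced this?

Stripping the +4 dB make-up gives -12 dBu at the gain stage.
That's 4 dB above the -16 dBu threshold.
Input overshoot = R × output overshoot = 40 dB → input = -16 + 40 = 24 dBu.

24 dBu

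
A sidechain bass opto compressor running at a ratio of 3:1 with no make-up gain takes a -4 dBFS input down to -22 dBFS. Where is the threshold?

-31 dBFS

Input is 27 dB above T (since output overshoot × R = input overshoot: (-22 − T)·3 = -4 − T gives T = -31 dBFS).
Check: -31 + (-4 − (-31))/3 = -31 + 9 = -22 dBFS. ✓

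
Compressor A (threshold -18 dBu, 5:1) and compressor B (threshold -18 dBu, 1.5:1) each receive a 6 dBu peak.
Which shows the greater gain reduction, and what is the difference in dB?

A, by 11.2 dB

A: 24 dB over, compressed to 4.8 dB over, so 19.2 dB of GR.
B: 24 dB over, compressed to 16 dB over, so 8 dB of GR.
A reduces 11.2 dB more.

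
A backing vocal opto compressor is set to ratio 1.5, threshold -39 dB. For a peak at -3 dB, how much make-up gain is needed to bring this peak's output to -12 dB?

3 dB

Overshoot 36 dB → 36/1.5 = 24 dB after compression, so the compressed level is -39 + 24 = -15 dB.
Make-up = target − compressed = -12 − (-15) = 3 dB.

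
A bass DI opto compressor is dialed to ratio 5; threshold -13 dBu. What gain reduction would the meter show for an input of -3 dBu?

8 dB

The signal is 10 dB above threshold.
A 5:1 ratio leaves 2 dB of that excess.
GR = overshoot in − overshoot out = 10 − 2 = 8 dB.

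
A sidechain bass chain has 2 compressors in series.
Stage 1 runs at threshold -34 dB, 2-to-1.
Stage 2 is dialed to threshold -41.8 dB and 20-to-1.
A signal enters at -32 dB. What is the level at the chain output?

-41.36 dB

Stage 1: -32 dB is 2 dB over -34 dB; at 2:1 that becomes 1 dB over, giving -33 dB.
Stage 2: 8.8 dB above -41.8 dB, reduced 20:1 to 0.44 dB above → -41.36 dB.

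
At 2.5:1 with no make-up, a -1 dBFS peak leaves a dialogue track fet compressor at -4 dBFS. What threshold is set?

Gain reduction = -1 − (-4) = 3 dB; output overshoot = GR / (R − 1) = 3 / 1.5 = 2 dB.
Threshold = output − output overshoot = -4 − 2 = -6 dBFS.

-6 dBFS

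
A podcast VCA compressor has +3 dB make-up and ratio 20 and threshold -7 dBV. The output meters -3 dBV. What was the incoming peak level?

13 dBV

Stripping the +3 dB make-up gives -6 dBV at the gain stage.
The compressed level sits -6 − (-7) = 1 dB over threshold.
Input overshoot = R × output overshoot = 20 dB → input = -7 + 20 = 13 dBV.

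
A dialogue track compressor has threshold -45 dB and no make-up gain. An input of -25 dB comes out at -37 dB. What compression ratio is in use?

2.5:1

Input overshoot = -25 − (-45) = 20 dB; output overshoot = -37 − (-45) = 8 dB.
Ratio = 20 / 8 = 2.5.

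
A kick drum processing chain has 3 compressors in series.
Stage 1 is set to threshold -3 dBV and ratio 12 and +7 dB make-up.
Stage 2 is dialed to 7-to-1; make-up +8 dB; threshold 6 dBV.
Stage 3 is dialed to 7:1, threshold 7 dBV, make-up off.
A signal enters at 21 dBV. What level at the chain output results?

8 dBV

Stage 1: 24 dB above -3 dBV, reduced 12:1 to 2 dB above → -1 dBV; +7 dB make-up → 6 dBV.
Stage 2: 6 dBV ≤ 6 dBV, so stage 2 doesn't engage; make-up brings it to 14 dBV.
Stage 3: 7 dB above 7 dBV, reduced 7:1 to 1 dB above → 8 dBV.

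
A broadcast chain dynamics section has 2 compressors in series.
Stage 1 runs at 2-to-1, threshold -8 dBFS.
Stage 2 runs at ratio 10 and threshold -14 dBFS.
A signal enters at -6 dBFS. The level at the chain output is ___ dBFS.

-13.3 dBFS

Stage 1: -6 dBFS is 2 dB over -8 dBFS; at 2:1 that becomes 1 dB over, giving -7 dBFS.
Stage 2: 7 dB above -14 dBFS, reduced 10:1 to 0.7 dB above → -13.3 dBFS.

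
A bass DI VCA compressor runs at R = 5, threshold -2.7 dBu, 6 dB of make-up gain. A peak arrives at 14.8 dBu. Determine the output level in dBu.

14.8 dBu sits 17.5 dB over threshold.
At 5:1 the overshoot is divided by 5, leaving 3.5 dB above threshold.
Output = -2.7 + 3.5 = 0.8 dBu; make-up adds 6 dB, giving 6.8 dBu.

6.8 dBu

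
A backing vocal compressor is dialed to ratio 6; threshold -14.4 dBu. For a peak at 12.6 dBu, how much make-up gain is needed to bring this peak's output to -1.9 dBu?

8 dB

The peak compresses to -14.4 + 27/6 = -9.9 dBu.
To reach -1.9 dBu requires -1.9 − (-9.9) = 8 dB of make-up.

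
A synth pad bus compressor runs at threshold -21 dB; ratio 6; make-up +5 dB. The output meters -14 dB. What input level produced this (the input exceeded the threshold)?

Remove make-up: -14 − 5 = -19 dB.
The compressed level sits -19 − (-21) = 2 dB over threshold.
Before 6:1 compression the overshoot was 2 × 6 = 12 dB, so input = -21 + 12 = -9 dB.

-9 dB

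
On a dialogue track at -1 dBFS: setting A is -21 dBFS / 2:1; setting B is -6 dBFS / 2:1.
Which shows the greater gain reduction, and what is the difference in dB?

A, by 7.5 dB

A: overshoot 20 dB → output overshoot 10 dB → GR 10 dB.
B: overshoot 5 dB → output overshoot 2.5 dB → GR 2.5 dB.
A reduces 7.5 dB more.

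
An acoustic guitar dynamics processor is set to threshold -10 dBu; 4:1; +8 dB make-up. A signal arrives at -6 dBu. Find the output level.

-1 dBu

-6 dBu sits 4 dB over threshold.
At 4:1 the overshoot is divided by 4, leaving 1 dB above threshold.
So the level is -10 + 1 = -9 dBu; make-up adds 8 dB, giving -1 dBu.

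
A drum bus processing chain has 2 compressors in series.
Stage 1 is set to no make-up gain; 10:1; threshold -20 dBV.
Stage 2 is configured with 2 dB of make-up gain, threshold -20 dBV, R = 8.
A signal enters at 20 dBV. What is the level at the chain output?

Stage 1: 20 dBV is 40 dB over -20 dBV; at 10:1 that becomes 4 dB over, giving -16 dBV.
Stage 2: -16 dBV is 4 dB over -20 dBV; at 8:1 that becomes 0.5 dB over, giving -19.5 dBV; +2 dB make-up → -17.5 dBV.

-17.5 dBV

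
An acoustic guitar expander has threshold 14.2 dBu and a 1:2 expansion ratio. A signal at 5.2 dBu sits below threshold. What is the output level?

Below threshold, a 1:2 expander applies gain = (2−1)×(T − x) of attenuation.
(2−1) × 9 = 9 dB, so output = 5.2 − 9 = -3.8 dBu.

-3.8 dBu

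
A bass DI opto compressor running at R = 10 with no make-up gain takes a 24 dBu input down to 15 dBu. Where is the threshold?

14 dBu

Input is 10 dB above T (since output overshoot × R = input overshoot: (15 − T)·10 = 24 − T gives T = 14 dBu).
Check: 14 + (24 − 14)/10 = 14 + 1 = 15 dBu. ✓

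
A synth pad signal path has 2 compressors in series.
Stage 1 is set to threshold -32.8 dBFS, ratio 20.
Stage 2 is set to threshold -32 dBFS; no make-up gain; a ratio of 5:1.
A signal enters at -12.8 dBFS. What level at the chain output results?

-31.96 dBFS

Stage 1: overshoot 20 dB → 20/20 = 1 dB → -31.8 dBFS.
Stage 2: overshoot 0.2 dB → 0.2/5 = 0.04 dB → -31.96 dBFS.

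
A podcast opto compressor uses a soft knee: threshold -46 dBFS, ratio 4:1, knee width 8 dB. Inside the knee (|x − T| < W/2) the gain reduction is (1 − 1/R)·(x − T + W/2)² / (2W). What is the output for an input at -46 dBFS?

-46.75 dBFS

x − T + W/2 = -46 − (-46) + 4 = 4.
GR = (1 − 1/4) × 4² / 16 = 0.75 × 16 / 16 = 0.75 dB.
Output = -46 − 0.75 = -46.75 dBFS.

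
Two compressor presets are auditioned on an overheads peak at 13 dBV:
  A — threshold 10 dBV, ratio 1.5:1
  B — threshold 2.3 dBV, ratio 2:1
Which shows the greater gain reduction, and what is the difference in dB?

A: GR = 3 − 3/1.5 = 1 dB.
B: GR = 10.7 − 10.7/2 = 5.35 dB.
B applies 4.35 dB more gain reduction.

B, by 4.35 dB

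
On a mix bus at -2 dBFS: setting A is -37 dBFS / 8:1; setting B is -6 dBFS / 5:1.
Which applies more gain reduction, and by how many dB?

A, by 27.425 dB

A: overshoot 35 dB → output overshoot 4.375 dB → GR 30.625 dB.
B: overshoot 4 dB → output overshoot 0.8 dB → GR 3.2 dB.
A applies 27.425 dB more gain reduction.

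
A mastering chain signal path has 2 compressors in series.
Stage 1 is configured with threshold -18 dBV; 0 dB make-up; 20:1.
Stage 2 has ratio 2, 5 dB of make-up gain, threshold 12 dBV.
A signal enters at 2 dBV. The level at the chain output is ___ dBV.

-12 dBV

Stage 1: 2 dBV is 20 dB over -18 dBV; at 20:1 that becomes 1 dB over, giving -17 dBV.
Stage 2: -17 dBV is at or below the 12 dBV threshold — no compression; make-up brings it to -12 dBV.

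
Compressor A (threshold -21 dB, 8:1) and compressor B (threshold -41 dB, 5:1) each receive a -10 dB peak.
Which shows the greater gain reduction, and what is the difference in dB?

B, by 15.175 dB

A: GR = 11 − 11/8 = 9.625 dB.
B: GR = 31 − 31/5 = 24.8 dB.
B reduces 15.175 dB more.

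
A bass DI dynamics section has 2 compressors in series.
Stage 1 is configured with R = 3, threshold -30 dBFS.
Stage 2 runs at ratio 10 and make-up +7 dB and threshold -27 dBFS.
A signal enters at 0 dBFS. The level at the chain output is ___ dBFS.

-19.3 dBFS

Stage 1: 30 dB above -30 dBFS, reduced 3:1 to 10 dB above → -20 dBFS.
Stage 2: -20 dBFS is 7 dB over -27 dBFS; at 10:1 that becomes 0.7 dB over, giving -26.3 dBFS; +7 dB make-up → -19.3 dBFS.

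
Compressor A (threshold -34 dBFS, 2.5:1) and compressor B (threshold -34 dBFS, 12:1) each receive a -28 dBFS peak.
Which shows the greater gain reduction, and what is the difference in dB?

B, by 1.9 dB

A: 6 dB over, compressed to 2.4 dB over, so 3.6 dB of GR.
B: 6 dB over, compressed to 0.5 dB over, so 5.5 dB of GR.
B reduces 1.9 dB more.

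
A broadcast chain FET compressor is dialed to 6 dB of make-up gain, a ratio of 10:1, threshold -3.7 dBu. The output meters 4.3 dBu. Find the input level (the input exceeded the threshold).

16.3 dBu

Remove make-up: 4.3 − 6 = -1.7 dBu.
That's 2 dB above the -3.7 dBu threshold.
Before 10:1 compression the overshoot was 2 × 10 = 20 dB, so input = -3.7 + 20 = 16.3 dBu.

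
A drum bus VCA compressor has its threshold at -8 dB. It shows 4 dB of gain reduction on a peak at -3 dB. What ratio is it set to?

Input overshoot = -3 − (-8) = 5 dB.
Output overshoot = 5 − 4 = 1 dB.
Ratio = input overshoot / output overshoot = 5 / 1 = 5.

5:1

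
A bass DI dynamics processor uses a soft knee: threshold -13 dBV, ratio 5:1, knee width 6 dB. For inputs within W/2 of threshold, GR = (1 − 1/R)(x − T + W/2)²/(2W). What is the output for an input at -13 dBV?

x − T + W/2 = -13 − (-13) + 3 = 3.
GR = (1 − 1/5) × 3² / 12 = 0.8 × 9 / 12 = 0.6 dB.
Output = -13 − 0.6 = -13.6 dBV.

-13.6 dBV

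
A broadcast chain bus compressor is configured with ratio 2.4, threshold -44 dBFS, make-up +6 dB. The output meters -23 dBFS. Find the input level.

Stripping the +6 dB make-up gives -29 dBFS at the gain stage.
That's 15 dB above the -44 dBFS threshold.
Undo the ratio: input overshoot = 15 × 2.4 = 36 dB, giving input = -8 dBFS.

-8 dBFS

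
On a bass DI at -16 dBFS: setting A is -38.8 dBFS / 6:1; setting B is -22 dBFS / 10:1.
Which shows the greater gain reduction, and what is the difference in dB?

A: 22.8 dB over, compressed to 3.8 dB over, so 19 dB of GR.
B: 6 dB over, compressed to 0.6 dB over, so 5.4 dB of GR.
A applies 13.6 dB more gain reduction.

A, by 13.6 dB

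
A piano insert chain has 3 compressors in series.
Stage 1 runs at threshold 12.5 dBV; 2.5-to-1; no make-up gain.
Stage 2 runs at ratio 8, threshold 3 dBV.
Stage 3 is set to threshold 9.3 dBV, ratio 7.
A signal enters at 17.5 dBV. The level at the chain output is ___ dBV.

4.4375 dBV

Stage 1: 5 dB above 12.5 dBV, reduced 2.5:1 to 2 dB above → 14.5 dBV.
Stage 2: 14.5 dBV is 11.5 dB over 3 dBV; at 8:1 that becomes 1.4375 dB over, giving 4.4375 dBV.
Stage 3: 4.4375 dBV ≤ 9.3 dBV, so stage 3 doesn't engage; output 4.4375 dBV.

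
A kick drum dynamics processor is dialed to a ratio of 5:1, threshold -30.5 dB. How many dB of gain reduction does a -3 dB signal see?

22 dB

-3 dB exceeds the threshold by 27.5 dB.
A 5:1 ratio leaves 5.5 dB of that excess.
GR = overshoot in − overshoot out = 27.5 − 5.5 = 22 dB.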